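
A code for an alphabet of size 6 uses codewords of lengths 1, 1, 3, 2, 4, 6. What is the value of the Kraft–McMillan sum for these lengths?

With common denominator 2^6 = 64: Σ 2^(−ℓᵢ) = 32/64 + 32/64 + 8/64 + 16/64 + 4/64 + 1/64 = 93/64 = 1.453125.

1.453125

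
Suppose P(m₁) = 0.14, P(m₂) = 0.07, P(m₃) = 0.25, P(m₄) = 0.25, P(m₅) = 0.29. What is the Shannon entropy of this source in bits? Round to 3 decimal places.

2.184 bits

H = −Σ pᵢ log₂ pᵢ.
−0.14·log₂(0.14) = 0.3971
−0.07·log₂(0.07) = 0.2686
−0.25·log₂(0.25) = 0.5000
−0.25·log₂(0.25) = 0.5000
−0.29·log₂(0.29) = 0.5179
Sum ≈ 2.1836 → 2.184 bits.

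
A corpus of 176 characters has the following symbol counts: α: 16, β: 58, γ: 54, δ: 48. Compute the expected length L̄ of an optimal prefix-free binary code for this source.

Probabilities are the counts divided by 176.
Repeatedly combine the two least-probable nodes; the expected code length is the sum of the merged weights.
merge 1/11 + 3/11 → 4/11
merge 27/88 + 29/88 → 7/11
merge 4/11 + 7/11 → 1
L = 4/11 + 7/11 + 1 = 2 bits/symbol.

2 bits/symbol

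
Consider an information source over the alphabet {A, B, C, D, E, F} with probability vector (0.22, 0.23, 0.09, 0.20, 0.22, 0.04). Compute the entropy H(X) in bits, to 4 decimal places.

H = −Σ pᵢ log₂ pᵢ.
−0.22·log₂(0.22) = 0.4806
−0.23·log₂(0.23) = 0.4877
−0.09·log₂(0.09) = 0.3127
−0.20·log₂(0.20) = 0.4644
−0.22·log₂(0.22) = 0.4806
−0.04·log₂(0.04) = 0.1858
Sum ≈ 2.4116 → 2.4116 bits.

2.4116 bits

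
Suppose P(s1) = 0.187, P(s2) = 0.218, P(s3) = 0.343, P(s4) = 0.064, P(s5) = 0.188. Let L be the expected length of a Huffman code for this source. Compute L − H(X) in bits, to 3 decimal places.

0.083 bits

Entropy H = −Σ p log₂ p ≈ 2.1680 bits.
Huffman merges: 8/125+187/1000→251/1000; 47/250+109/500→203/500; 251/1000+343/1000→297/500; 203/500+297/500→1. L = 2251/1000 ≈ 2.2510.
L − H = 2.2510 − 2.1680 = 0.083 bits.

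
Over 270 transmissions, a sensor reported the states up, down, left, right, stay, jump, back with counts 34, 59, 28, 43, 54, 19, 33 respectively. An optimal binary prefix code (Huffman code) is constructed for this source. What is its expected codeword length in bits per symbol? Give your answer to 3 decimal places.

Probabilities are the counts divided by 270.
Repeatedly combine the two least-probable nodes; the expected code length is the sum of the merged weights.
merge 19/270 + 14/135 → 47/270
merge 11/90 + 17/135 → 67/270
merge 43/270 + 47/270 → 1/3
merge 1/5 + 59/270 → 113/270
merge 67/270 + 1/3 → 157/270
merge 113/270 + 157/270 → 1
L = 47/270 + 67/270 + 1/3 + 113/270 + 157/270 + 1 = 124/45 ≈ 2.756 bits/symbol.

2.756 bits/symbol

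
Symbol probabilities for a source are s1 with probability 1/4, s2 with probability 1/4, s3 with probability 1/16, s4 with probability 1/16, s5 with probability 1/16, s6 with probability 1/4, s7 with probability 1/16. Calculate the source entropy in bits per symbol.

2.5 bits

Each probability is a power of 1/2, so log₂(1/p) is an integer.
H = Σ p·log₂(1/p) = 1/4·2 + 1/4·2 + 1/16·4 + 1/16·4 + 1/16·4 + 1/4·2 + 1/16·4 = 2.5 bits.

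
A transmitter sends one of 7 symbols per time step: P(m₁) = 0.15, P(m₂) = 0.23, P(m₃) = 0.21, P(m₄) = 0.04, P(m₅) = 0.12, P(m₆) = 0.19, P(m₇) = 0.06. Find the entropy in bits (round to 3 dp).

H = −Σ pᵢ log₂ pᵢ.
−0.15·log₂(0.15) = 0.4105
−0.23·log₂(0.23) = 0.4877
−0.21·log₂(0.21) = 0.4728
−0.04·log₂(0.04) = 0.1858
−0.12·log₂(0.12) = 0.3671
−0.19·log₂(0.19) = 0.4552
−0.06·log₂(0.06) = 0.2435
Sum ≈ 2.6226 → 2.623 bits.

2.623 bits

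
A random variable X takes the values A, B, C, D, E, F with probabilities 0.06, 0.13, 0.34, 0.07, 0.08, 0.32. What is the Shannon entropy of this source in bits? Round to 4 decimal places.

H = −Σ pᵢ log₂ pᵢ.
−0.06·log₂(0.06) = 0.2435
−0.13·log₂(0.13) = 0.3826
−0.34·log₂(0.34) = 0.5292
−0.07·log₂(0.07) = 0.2686
−0.08·log₂(0.08) = 0.2915
−0.32·log₂(0.32) = 0.5260
Sum ≈ 2.2414 → 2.2414 bits.

2.2414 bits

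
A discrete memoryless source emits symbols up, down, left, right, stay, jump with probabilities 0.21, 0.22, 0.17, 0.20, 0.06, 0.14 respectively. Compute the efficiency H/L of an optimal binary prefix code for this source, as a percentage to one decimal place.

Entropy H = −Σ p log₂ p ≈ 2.4930 bits.
Huffman merges: 3/50+7/50→1/5; 17/100+1/5→37/100; 1/5+21/100→41/100; 11/50+37/100→59/100; 41/100+59/100→1. L = 257/100 ≈ 2.5700.
Efficiency = H/L = 2.4930/2.5700 = 97.0%.

97.0%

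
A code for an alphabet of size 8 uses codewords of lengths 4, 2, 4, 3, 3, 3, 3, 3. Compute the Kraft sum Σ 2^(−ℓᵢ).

1

With common denominator 2^4 = 16: Σ 2^(−ℓᵢ) = 1/16 + 4/16 + 1/16 + 2/16 + 2/16 + 2/16 + 2/16 + 2/16 = 16/16 = 1.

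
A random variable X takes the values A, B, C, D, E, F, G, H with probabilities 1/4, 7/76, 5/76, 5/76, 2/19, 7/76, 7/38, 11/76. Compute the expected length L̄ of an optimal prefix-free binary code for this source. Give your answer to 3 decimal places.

Repeatedly combine the two least-probable nodes; the expected code length is the sum of the merged weights.
merge 5/76 + 5/76 → 5/38
merge 7/76 + 7/76 → 7/38
merge 2/19 + 5/38 → 9/38
merge 11/76 + 7/38 → 25/76
merge 7/38 + 9/38 → 8/19
merge 1/4 + 25/76 → 11/19
merge 8/19 + 11/19 → 1
L = 5/38 + 7/38 + 9/38 + 25/76 + 8/19 + 11/19 + 1 = 219/76 ≈ 2.882 bits/symbol.

2.882 bits/symbol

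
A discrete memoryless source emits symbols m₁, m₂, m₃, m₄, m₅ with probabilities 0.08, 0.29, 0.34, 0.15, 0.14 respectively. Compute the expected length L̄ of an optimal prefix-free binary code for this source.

2.22 bits/symbol

Repeatedly combine the two least-probable nodes; the expected code length is the sum of the merged weights.
merge 2/25 + 7/50 → 11/50
merge 3/20 + 11/50 → 37/100
merge 29/100 + 17/50 → 63/100
merge 37/100 + 63/100 → 1
L = 11/50 + 37/100 + 63/100 + 1 = 111/50 = 2.22 bits/symbol.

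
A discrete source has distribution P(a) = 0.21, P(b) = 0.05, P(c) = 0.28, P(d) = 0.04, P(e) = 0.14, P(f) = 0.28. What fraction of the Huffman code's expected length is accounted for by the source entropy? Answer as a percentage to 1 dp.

Entropy H = −Σ p log₂ p ≈ 2.3002 bits.
Huffman merges: 1/25+1/20→9/100; 9/100+7/50→23/100; 21/100+23/100→11/25; 7/25+7/25→14/25; 11/25+14/25→1. L = 58/25 ≈ 2.3200.
Efficiency = H/L = 2.3002/2.3200 = 99.1%.

99.1%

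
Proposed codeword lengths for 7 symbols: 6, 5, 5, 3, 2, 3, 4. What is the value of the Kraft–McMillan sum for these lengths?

0.640625

With common denominator 2^6 = 64: Σ 2^(−ℓᵢ) = 1/64 + 2/64 + 2/64 + 8/64 + 16/64 + 8/64 + 4/64 = 41/64 = 0.640625.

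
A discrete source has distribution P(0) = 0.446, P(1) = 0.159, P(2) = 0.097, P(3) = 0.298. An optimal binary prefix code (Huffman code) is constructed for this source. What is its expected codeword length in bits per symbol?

Repeatedly combine the two least-probable nodes; the expected code length is the sum of the merged weights.
merge 97/1000 + 159/1000 → 32/125
merge 32/125 + 149/500 → 277/500
merge 223/500 + 277/500 → 1
L = 32/125 + 277/500 + 1 = 181/100 = 1.81 bits/symbol.

1.81 bits/symbol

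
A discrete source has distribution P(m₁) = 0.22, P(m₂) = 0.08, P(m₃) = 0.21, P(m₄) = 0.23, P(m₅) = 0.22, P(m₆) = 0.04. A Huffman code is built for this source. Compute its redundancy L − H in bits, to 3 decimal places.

0.051 bits

Entropy H = −Σ p log₂ p ≈ 2.3989 bits.
Huffman merges: 1/25+2/25→3/25; 3/25+21/100→33/100; 11/50+11/50→11/25; 23/100+33/100→14/25; 11/25+14/25→1. L = 49/20 ≈ 2.4500.
L − H = 2.4500 − 2.3989 = 0.051 bits.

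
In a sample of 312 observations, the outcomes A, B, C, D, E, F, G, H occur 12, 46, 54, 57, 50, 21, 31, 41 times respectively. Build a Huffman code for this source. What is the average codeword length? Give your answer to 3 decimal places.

Probabilities are the counts divided by 312.
Repeatedly combine the two least-probable nodes; the expected code length is the sum of the merged weights.
merge 1/26 + 7/104 → 11/104
merge 31/312 + 11/104 → 8/39
merge 41/312 + 23/156 → 29/104
merge 25/156 + 9/52 → 1/3
merge 19/104 + 8/39 → 121/312
merge 29/104 + 1/3 → 191/312
merge 121/312 + 191/312 → 1
L = 11/104 + 8/39 + 29/104 + 1/3 + 121/312 + 191/312 + 1 = 38/13 ≈ 2.923 bits/symbol.

2.923 bits/symbol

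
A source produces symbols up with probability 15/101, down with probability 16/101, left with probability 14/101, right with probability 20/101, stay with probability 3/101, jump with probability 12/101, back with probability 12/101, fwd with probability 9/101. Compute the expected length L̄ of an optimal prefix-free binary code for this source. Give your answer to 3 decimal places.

Repeatedly combine the two least-probable nodes; the expected code length is the sum of the merged weights.
merge 3/101 + 9/101 → 12/101
merge 12/101 + 12/101 → 24/101
merge 12/101 + 14/101 → 26/101
merge 15/101 + 16/101 → 31/101
merge 20/101 + 24/101 → 44/101
merge 26/101 + 31/101 → 57/101
merge 44/101 + 57/101 → 1
L = 12/101 + 24/101 + 26/101 + 31/101 + 44/101 + 57/101 + 1 = 295/101 ≈ 2.921 bits/symbol.

2.921 bits/symbol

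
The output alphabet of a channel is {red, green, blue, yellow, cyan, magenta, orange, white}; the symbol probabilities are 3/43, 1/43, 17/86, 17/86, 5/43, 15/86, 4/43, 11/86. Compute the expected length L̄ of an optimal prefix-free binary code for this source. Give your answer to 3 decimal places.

Repeatedly combine the two least-probable nodes; the expected code length is the sum of the merged weights.
merge 1/43 + 3/43 → 4/43
merge 4/43 + 4/43 → 8/43
merge 5/43 + 11/86 → 21/86
merge 15/86 + 8/43 → 31/86
merge 17/86 + 17/86 → 17/43
merge 21/86 + 31/86 → 26/43
merge 17/43 + 26/43 → 1
L = 4/43 + 8/43 + 21/86 + 31/86 + 17/43 + 26/43 + 1 = 124/43 ≈ 2.884 bits/symbol.

2.884 bits/symbol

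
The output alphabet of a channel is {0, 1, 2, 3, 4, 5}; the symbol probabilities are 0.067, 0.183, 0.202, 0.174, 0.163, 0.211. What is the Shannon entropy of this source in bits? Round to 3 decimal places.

2.515 bits

H = −Σ pᵢ log₂ pᵢ.
−0.067·log₂(0.067) = 0.2613
−0.183·log₂(0.183) = 0.4484
−0.202·log₂(0.202) = 0.4661
−0.174·log₂(0.174) = 0.4390
−0.163·log₂(0.163) = 0.4266
−0.211·log₂(0.211) = 0.4736
Sum ≈ 2.5150 → 2.515 bits.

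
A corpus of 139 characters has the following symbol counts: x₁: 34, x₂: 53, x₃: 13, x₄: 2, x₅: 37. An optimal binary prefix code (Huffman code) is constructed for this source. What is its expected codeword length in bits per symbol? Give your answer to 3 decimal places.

2.079 bits/symbol

Probabilities are the counts divided by 139.
Repeatedly combine the two least-probable nodes; the expected code length is the sum of the merged weights.
merge 2/139 + 13/139 → 15/139
merge 15/139 + 34/139 → 49/139
merge 37/139 + 49/139 → 86/139
merge 53/139 + 86/139 → 1
L = 15/139 + 49/139 + 86/139 + 1 = 289/139 ≈ 2.079 bits/symbol.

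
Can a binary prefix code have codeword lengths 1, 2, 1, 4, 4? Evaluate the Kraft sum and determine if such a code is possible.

1.375; no

With common denominator 2^4 = 16: Σ 2^(−ℓᵢ) = 8/16 + 4/16 + 8/16 + 1/16 + 1/16 = 22/16 = 1.375.
Kraft's inequality requires Σ ≤ 1; here Σ = 1.375 > 1, so no such prefix code exists.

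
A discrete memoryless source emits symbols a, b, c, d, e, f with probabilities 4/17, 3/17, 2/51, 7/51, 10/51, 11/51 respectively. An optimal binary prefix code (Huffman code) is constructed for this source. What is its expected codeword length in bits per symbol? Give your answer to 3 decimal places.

Repeatedly combine the two least-probable nodes; the expected code length is the sum of the merged weights.
merge 2/51 + 7/51 → 3/17
merge 3/17 + 3/17 → 6/17
merge 10/51 + 11/51 → 7/17
merge 4/17 + 6/17 → 10/17
merge 7/17 + 10/17 → 1
L = 3/17 + 6/17 + 7/17 + 10/17 + 1 = 43/17 ≈ 2.529 bits/symbol.

2.529 bits/symbol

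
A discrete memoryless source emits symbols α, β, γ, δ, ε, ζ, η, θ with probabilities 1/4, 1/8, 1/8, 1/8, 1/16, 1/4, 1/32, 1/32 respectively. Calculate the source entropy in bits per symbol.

Each probability is a power of 1/2, so log₂(1/p) is an integer.
H = Σ p·log₂(1/p) = 1/4·2 + 1/8·3 + 1/8·3 + 1/8·3 + 1/16·4 + 1/4·2 + 1/32·5 + 1/32·5 = 2.6875 bits.

2.6875 bits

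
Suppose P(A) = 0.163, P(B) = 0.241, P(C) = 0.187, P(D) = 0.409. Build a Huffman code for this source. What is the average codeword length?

Repeatedly combine the two least-probable nodes; the expected code length is the sum of the merged weights.
merge 163/1000 + 187/1000 → 7/20
merge 241/1000 + 7/20 → 591/1000
merge 409/1000 + 591/1000 → 1
L = 7/20 + 591/1000 + 1 = 1941/1000 = 1.941 bits/symbol.

1.941 bits/symbol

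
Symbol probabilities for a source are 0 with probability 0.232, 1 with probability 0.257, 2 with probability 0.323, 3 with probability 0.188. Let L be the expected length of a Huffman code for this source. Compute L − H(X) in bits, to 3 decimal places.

0.027 bits

Entropy H = −Σ p log₂ p ≈ 1.9727 bits.
Huffman merges: 47/250+29/125→21/50; 257/1000+323/1000→29/50; 21/50+29/50→1. L = 2 ≈ 2.0000.
L − H = 2.0000 − 1.9727 = 0.027 bits.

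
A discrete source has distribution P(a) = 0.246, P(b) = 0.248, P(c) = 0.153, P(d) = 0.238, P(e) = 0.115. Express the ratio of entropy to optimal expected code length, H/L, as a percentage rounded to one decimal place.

Entropy H = −Σ p log₂ p ≈ 2.2627 bits.
Huffman merges: 23/200+153/1000→67/250; 119/500+123/500→121/250; 31/125+67/250→129/250; 121/250+129/250→1. L = 567/250 ≈ 2.2680.
Efficiency = H/L = 2.2627/2.2680 = 99.8%.

99.8%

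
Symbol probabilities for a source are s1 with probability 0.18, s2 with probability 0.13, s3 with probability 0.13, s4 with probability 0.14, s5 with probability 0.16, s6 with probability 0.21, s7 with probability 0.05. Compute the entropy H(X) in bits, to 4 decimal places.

H = −Σ pᵢ log₂ pᵢ.
−0.18·log₂(0.18) = 0.4453
−0.13·log₂(0.13) = 0.3826
−0.13·log₂(0.13) = 0.3826
−0.14·log₂(0.14) = 0.3971
−0.16·log₂(0.16) = 0.4230
−0.21·log₂(0.21) = 0.4728
−0.05·log₂(0.05) = 0.2161
Sum ≈ 2.7196 → 2.7196 bits.

2.7196 bits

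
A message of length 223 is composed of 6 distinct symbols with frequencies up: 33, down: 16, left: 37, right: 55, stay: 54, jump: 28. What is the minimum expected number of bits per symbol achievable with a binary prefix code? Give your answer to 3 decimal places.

Probabilities are the counts divided by 223.
Repeatedly combine the two least-probable nodes; the expected code length is the sum of the merged weights.
merge 16/223 + 28/223 → 44/223
merge 33/223 + 37/223 → 70/223
merge 44/223 + 54/223 → 98/223
merge 55/223 + 70/223 → 125/223
merge 98/223 + 125/223 → 1
L = 44/223 + 70/223 + 98/223 + 125/223 + 1 = 560/223 ≈ 2.511 bits/symbol.

2.511 bits/symbol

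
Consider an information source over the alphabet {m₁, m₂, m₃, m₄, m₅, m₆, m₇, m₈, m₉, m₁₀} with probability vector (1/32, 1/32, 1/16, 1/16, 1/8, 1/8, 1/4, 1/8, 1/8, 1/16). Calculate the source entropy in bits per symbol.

Each probability is a power of 1/2, so log₂(1/p) is an integer.
H = Σ p·log₂(1/p) = 1/32·5 + 1/32·5 + 1/16·4 + 1/16·4 + 1/8·3 + 1/8·3 + 1/4·2 + 1/8·3 + 1/8·3 + 1/16·4 = 3.0625 bits.

3.0625 bits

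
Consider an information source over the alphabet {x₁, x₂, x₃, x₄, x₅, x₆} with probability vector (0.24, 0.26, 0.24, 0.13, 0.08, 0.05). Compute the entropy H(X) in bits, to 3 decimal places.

H = −Σ pᵢ log₂ pᵢ.
−0.24·log₂(0.24) = 0.4941
−0.26·log₂(0.26) = 0.5053
−0.24·log₂(0.24) = 0.4941
−0.13·log₂(0.13) = 0.3826
−0.08·log₂(0.08) = 0.2915
−0.05·log₂(0.05) = 0.2161
Sum ≈ 2.3838 → 2.384 bits.

2.384 bits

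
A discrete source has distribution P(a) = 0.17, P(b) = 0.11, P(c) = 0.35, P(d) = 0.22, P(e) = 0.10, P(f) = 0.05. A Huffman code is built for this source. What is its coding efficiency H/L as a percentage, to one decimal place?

97.3%

Entropy H = −Σ p log₂ p ≈ 2.3438 bits.
Huffman merges: 1/20+1/10→3/20; 11/100+3/20→13/50; 17/100+11/50→39/100; 13/50+7/20→61/100; 39/100+61/100→1. L = 241/100 ≈ 2.4100.
Efficiency = H/L = 2.3438/2.4100 = 97.3%.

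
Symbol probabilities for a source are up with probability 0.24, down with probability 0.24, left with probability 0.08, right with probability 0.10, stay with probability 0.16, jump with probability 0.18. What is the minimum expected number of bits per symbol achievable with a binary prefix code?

Repeatedly combine the two least-probable nodes; the expected code length is the sum of the merged weights.
merge 2/25 + 1/10 → 9/50
merge 4/25 + 9/50 → 17/50
merge 9/50 + 6/25 → 21/50
merge 6/25 + 17/50 → 29/50
merge 21/50 + 29/50 → 1
L = 9/50 + 17/50 + 21/50 + 29/50 + 1 = 63/25 = 2.52 bits/symbol.

2.52 bits/symbol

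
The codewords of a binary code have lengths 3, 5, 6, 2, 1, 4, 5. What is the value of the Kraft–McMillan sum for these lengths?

With common denominator 2^6 = 64: Σ 2^(−ℓᵢ) = 8/64 + 2/64 + 1/64 + 16/64 + 32/64 + 4/64 + 2/64 = 65/64 = 1.015625.

1.015625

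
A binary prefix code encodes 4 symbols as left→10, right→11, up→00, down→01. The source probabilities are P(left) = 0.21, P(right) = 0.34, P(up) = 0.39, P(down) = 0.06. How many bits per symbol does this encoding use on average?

2 bits/symbol

L̄ = Σ pᵢ·ℓᵢ = 0.21·2 + 0.34·2 + 0.39·2 + 0.06·2 = 2 bits/symbol.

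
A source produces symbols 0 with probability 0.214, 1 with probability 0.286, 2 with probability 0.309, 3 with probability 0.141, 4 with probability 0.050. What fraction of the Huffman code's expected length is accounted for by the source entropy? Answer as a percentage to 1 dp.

97.2%

Entropy H = −Σ p log₂ p ≈ 2.1306 bits.
Huffman merges: 1/20+141/1000→191/1000; 191/1000+107/500→81/200; 143/500+309/1000→119/200; 81/200+119/200→1. L = 2191/1000 ≈ 2.1910.
Efficiency = H/L = 2.1306/2.1910 = 97.2%.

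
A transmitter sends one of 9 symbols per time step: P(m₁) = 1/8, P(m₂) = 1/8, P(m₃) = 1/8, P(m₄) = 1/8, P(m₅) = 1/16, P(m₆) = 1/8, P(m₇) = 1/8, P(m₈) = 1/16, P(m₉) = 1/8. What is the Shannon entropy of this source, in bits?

Each probability is a power of 1/2, so log₂(1/p) is an integer.
H = Σ p·log₂(1/p) = 1/8·3 + 1/8·3 + 1/8·3 + 1/8·3 + 1/16·4 + 1/8·3 + 1/8·3 + 1/16·4 + 1/8·3 = 3.125 bits.

3.125 bits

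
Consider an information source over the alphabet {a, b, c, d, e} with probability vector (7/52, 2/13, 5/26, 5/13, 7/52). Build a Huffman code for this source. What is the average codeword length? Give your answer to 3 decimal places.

Repeatedly combine the two least-probable nodes; the expected code length is the sum of the merged weights.
merge 7/52 + 7/52 → 7/26
merge 2/13 + 5/26 → 9/26
merge 7/26 + 9/26 → 8/13
merge 5/13 + 8/13 → 1
L = 7/26 + 9/26 + 8/13 + 1 = 29/13 ≈ 2.231 bits/symbol.

2.231 bits/symbol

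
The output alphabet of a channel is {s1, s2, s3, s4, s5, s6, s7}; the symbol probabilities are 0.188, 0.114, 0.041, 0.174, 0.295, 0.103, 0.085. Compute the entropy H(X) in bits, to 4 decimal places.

2.5980 bits

H = −Σ pᵢ log₂ pᵢ.
−0.188·log₂(0.188) = 0.4533
−0.114·log₂(0.114) = 0.3571
−0.041·log₂(0.041) = 0.1889
−0.174·log₂(0.174) = 0.4390
−0.295·log₂(0.295) = 0.5196
−0.103·log₂(0.103) = 0.3378
−0.085·log₂(0.085) = 0.3023
Sum ≈ 2.5980 → 2.5980 bits.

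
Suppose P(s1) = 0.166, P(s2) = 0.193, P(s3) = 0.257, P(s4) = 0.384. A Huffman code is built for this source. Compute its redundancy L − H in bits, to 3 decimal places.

0.053 bits

Entropy H = −Σ p log₂ p ≈ 1.9221 bits.
Huffman merges: 83/500+193/1000→359/1000; 257/1000+359/1000→77/125; 48/125+77/125→1. L = 79/40 ≈ 1.9750.
L − H = 1.9750 − 1.9221 = 0.053 bits.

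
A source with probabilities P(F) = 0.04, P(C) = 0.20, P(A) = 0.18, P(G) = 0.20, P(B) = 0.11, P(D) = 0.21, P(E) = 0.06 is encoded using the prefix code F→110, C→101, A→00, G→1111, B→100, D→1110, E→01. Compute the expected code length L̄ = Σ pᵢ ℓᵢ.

3.17 bits/symbol

L̄ = Σ pᵢ·ℓᵢ = 0.04·3 + 0.20·3 + 0.18·2 + 0.20·4 + 0.11·3 + 0.21·4 + 0.06·2 = 3.17 bits/symbol.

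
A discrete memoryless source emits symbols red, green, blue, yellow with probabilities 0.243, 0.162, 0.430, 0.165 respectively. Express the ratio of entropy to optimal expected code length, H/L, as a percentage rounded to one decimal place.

98.8%

Entropy H = −Σ p log₂ p ≈ 1.8738 bits.
Huffman merges: 81/500+33/200→327/1000; 243/1000+327/1000→57/100; 43/100+57/100→1. L = 1897/1000 ≈ 1.8970.
Efficiency = H/L = 1.8738/1.8970 = 98.8%.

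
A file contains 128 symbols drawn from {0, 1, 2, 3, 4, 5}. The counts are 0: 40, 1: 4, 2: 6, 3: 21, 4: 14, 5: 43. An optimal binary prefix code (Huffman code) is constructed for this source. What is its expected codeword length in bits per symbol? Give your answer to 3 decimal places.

2.266 bits/symbol

Probabilities are the counts divided by 128.
Repeatedly combine the two least-probable nodes; the expected code length is the sum of the merged weights.
merge 1/32 + 3/64 → 5/64
merge 5/64 + 7/64 → 3/16
merge 21/128 + 3/16 → 45/128
merge 5/16 + 43/128 → 83/128
merge 45/128 + 83/128 → 1
L = 5/64 + 3/16 + 45/128 + 83/128 + 1 = 145/64 ≈ 2.266 bits/symbol.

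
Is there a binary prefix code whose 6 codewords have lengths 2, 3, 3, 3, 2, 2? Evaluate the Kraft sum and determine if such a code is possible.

1.125; no

With common denominator 2^3 = 8: Σ 2^(−ℓᵢ) = 2/8 + 1/8 + 1/8 + 1/8 + 2/8 + 2/8 = 9/8 = 1.125.
Kraft's inequality requires Σ ≤ 1; here Σ = 1.125 > 1, so no such prefix code exists.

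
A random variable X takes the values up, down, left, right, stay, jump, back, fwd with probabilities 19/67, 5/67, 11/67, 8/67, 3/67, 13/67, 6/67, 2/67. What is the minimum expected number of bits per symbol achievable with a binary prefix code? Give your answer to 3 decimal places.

2.746 bits/symbol

Repeatedly combine the two least-probable nodes; the expected code length is the sum of the merged weights.
merge 2/67 + 3/67 → 5/67
merge 5/67 + 5/67 → 10/67
merge 6/67 + 8/67 → 14/67
merge 10/67 + 11/67 → 21/67
merge 13/67 + 14/67 → 27/67
merge 19/67 + 21/67 → 40/67
merge 27/67 + 40/67 → 1
L = 5/67 + 10/67 + 14/67 + 21/67 + 27/67 + 40/67 + 1 = 184/67 ≈ 2.746 bits/symbol.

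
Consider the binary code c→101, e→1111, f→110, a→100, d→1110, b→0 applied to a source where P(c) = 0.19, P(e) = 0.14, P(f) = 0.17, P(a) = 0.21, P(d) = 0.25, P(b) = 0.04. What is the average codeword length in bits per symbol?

3.31 bits/symbol

L̄ = Σ pᵢ·ℓᵢ = 0.19·3 + 0.14·4 + 0.17·3 + 0.21·3 + 0.25·4 + 0.04·1 = 3.31 bits/symbol.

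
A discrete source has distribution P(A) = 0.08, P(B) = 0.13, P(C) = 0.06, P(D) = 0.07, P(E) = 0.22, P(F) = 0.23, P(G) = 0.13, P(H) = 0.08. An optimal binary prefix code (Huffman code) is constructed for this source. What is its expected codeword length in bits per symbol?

Repeatedly combine the two least-probable nodes; the expected code length is the sum of the merged weights.
merge 3/50 + 7/100 → 13/100
merge 2/25 + 2/25 → 4/25
merge 13/100 + 13/100 → 13/50
merge 13/100 + 4/25 → 29/100
merge 11/50 + 23/100 → 9/20
merge 13/50 + 29/100 → 11/20
merge 9/20 + 11/20 → 1
L = 13/100 + 4/25 + 13/50 + 29/100 + 9/20 + 11/20 + 1 = 71/25 = 2.84 bits/symbol.

2.84 bits/symbol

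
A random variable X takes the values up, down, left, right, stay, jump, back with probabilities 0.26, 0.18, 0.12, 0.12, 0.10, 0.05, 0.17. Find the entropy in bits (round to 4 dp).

H = −Σ pᵢ log₂ pᵢ.
−0.26·log₂(0.26) = 0.5053
−0.18·log₂(0.18) = 0.4453
−0.12·log₂(0.12) = 0.3671
−0.12·log₂(0.12) = 0.3671
−0.10·log₂(0.10) = 0.3322
−0.05·log₂(0.05) = 0.2161
−0.17·log₂(0.17) = 0.4346
Sum ≈ 2.6676 → 2.6676 bits.

2.6676 bits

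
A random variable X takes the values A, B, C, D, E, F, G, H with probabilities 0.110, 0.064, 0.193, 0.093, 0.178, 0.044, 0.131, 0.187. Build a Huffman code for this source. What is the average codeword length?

Repeatedly combine the two least-probable nodes; the expected code length is the sum of the merged weights.
merge 11/250 + 8/125 → 27/250
merge 93/1000 + 27/250 → 201/1000
merge 11/100 + 131/1000 → 241/1000
merge 89/500 + 187/1000 → 73/200
merge 193/1000 + 201/1000 → 197/500
merge 241/1000 + 73/200 → 303/500
merge 197/500 + 303/500 → 1
L = 27/250 + 201/1000 + 241/1000 + 73/200 + 197/500 + 303/500 + 1 = 583/200 = 2.915 bits/symbol.

2.915 bits/symbol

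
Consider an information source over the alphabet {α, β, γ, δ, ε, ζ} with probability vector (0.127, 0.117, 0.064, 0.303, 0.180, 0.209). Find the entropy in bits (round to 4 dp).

H = −Σ pᵢ log₂ pᵢ.
−0.127·log₂(0.127) = 0.3781
−0.117·log₂(0.117) = 0.3622
−0.064·log₂(0.064) = 0.2538
−0.303·log₂(0.303) = 0.5220
−0.180·log₂(0.180) = 0.4453
−0.209·log₂(0.209) = 0.4720
Sum ≈ 2.4333 → 2.4333 bits.

2.4333 bits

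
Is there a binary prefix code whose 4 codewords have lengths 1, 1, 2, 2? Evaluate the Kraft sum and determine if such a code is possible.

With common denominator 2^2 = 4: Σ 2^(−ℓᵢ) = 2/4 + 2/4 + 1/4 + 1/4 = 6/4 = 1.5.
Kraft's inequality requires Σ ≤ 1; here Σ = 1.5 > 1, so no such prefix code exists.

1.5; no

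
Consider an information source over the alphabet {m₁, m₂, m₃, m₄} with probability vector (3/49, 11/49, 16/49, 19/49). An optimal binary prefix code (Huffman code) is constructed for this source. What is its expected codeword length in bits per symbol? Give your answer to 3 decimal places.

Repeatedly combine the two least-probable nodes; the expected code length is the sum of the merged weights.
merge 3/49 + 11/49 → 2/7
merge 2/7 + 16/49 → 30/49
merge 19/49 + 30/49 → 1
L = 2/7 + 30/49 + 1 = 93/49 ≈ 1.898 bits/symbol.

1.898 bits/symbol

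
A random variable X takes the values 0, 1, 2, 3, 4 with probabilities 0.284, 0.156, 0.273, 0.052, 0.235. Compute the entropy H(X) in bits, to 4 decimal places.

2.1580 bits

H = −Σ pᵢ log₂ pᵢ.
−0.284·log₂(0.284) = 0.5158
−0.156·log₂(0.156) = 0.4181
−0.273·log₂(0.273) = 0.5113
−0.052·log₂(0.052) = 0.2218
−0.235·log₂(0.235) = 0.4910
Sum ≈ 2.1580 → 2.1580 bits.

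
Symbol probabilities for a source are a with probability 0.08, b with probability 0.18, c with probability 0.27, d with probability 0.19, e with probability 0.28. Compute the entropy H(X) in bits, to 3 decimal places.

2.216 bits

H = −Σ pᵢ log₂ pᵢ.
−0.08·log₂(0.08) = 0.2915
−0.18·log₂(0.18) = 0.4453
−0.27·log₂(0.27) = 0.5100
−0.19·log₂(0.19) = 0.4552
−0.28·log₂(0.28) = 0.5142
Sum ≈ 2.2163 → 2.216 bits.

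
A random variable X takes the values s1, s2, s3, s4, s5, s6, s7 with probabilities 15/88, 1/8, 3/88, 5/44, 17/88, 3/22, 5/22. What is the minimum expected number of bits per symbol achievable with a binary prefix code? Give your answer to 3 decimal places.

Repeatedly combine the two least-probable nodes; the expected code length is the sum of the merged weights.
merge 3/88 + 5/44 → 13/88
merge 1/8 + 3/22 → 23/88
merge 13/88 + 15/88 → 7/22
merge 17/88 + 5/22 → 37/88
merge 23/88 + 7/22 → 51/88
merge 37/88 + 51/88 → 1
L = 13/88 + 23/88 + 7/22 + 37/88 + 51/88 + 1 = 30/11 ≈ 2.727 bits/symbol.

2.727 bits/symbol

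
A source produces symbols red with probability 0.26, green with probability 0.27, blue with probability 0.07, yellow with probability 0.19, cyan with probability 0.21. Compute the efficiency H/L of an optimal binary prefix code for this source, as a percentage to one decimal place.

Entropy H = −Σ p log₂ p ≈ 2.2119 bits.
Huffman merges: 7/100+19/100→13/50; 21/100+13/50→47/100; 13/50+27/100→53/100; 47/100+53/100→1. L = 113/50 ≈ 2.2600.
Efficiency = H/L = 2.2119/2.2600 = 97.9%.

97.9%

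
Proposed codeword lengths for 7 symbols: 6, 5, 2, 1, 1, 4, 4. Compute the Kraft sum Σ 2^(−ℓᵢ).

With common denominator 2^6 = 64: Σ 2^(−ℓᵢ) = 1/64 + 2/64 + 16/64 + 32/64 + 32/64 + 4/64 + 4/64 = 91/64 = 1.421875.

1.421875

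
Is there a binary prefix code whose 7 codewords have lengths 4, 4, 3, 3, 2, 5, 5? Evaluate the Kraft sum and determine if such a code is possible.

With common denominator 2^5 = 32: Σ 2^(−ℓᵢ) = 2/32 + 2/32 + 4/32 + 4/32 + 8/32 + 1/32 + 1/32 = 22/32 = 0.6875.
Kraft's inequality requires Σ ≤ 1; here Σ = 0.6875 ≤ 1, so such a prefix code exists.

0.6875; yes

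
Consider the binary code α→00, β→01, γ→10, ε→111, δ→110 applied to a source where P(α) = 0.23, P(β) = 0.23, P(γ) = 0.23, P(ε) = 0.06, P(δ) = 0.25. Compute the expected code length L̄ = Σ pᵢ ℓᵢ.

L̄ = Σ pᵢ·ℓᵢ = 0.23·2 + 0.23·2 + 0.23·2 + 0.06·3 + 0.25·3 = 2.31 bits/symbol.

2.31 bits/symbol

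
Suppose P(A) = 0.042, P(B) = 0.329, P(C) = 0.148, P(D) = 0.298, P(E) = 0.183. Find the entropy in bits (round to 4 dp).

H = −Σ pᵢ log₂ pᵢ.
−0.042·log₂(0.042) = 0.1921
−0.329·log₂(0.329) = 0.5277
−0.148·log₂(0.148) = 0.4079
−0.298·log₂(0.298) = 0.5205
−0.183·log₂(0.183) = 0.4484
Sum ≈ 2.0965 → 2.0965 bits.

2.0965 bits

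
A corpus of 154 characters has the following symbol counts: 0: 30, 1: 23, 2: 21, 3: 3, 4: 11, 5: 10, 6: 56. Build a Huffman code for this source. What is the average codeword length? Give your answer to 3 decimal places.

Probabilities are the counts divided by 154.
Repeatedly combine the two least-probable nodes; the expected code length is the sum of the merged weights.
merge 3/154 + 5/77 → 13/154
merge 1/14 + 13/154 → 12/77
merge 3/22 + 23/154 → 2/7
merge 12/77 + 15/77 → 27/77
merge 2/7 + 27/77 → 7/11
merge 4/11 + 7/11 → 1
L = 13/154 + 12/77 + 2/7 + 27/77 + 7/11 + 1 = 387/154 ≈ 2.513 bits/symbol.

2.513 bits/symbol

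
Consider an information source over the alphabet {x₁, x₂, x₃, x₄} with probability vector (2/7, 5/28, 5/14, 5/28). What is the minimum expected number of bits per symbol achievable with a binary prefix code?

2 bits/symbol

Repeatedly combine the two least-probable nodes; the expected code length is the sum of the merged weights.
merge 5/28 + 5/28 → 5/14
merge 2/7 + 5/14 → 9/14
merge 5/14 + 9/14 → 1
L = 5/14 + 9/14 + 1 = 2 bits/symbol.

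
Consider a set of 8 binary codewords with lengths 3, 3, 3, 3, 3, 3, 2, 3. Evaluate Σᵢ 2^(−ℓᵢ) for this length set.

1.125

With common denominator 2^3 = 8: Σ 2^(−ℓᵢ) = 1/8 + 1/8 + 1/8 + 1/8 + 1/8 + 1/8 + 2/8 + 1/8 = 9/8 = 1.125.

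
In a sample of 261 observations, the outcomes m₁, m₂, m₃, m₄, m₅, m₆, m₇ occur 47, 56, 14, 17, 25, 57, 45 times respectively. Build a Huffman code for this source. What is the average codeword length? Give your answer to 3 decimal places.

Probabilities are the counts divided by 261.
Repeatedly combine the two least-probable nodes; the expected code length is the sum of the merged weights.
merge 14/261 + 17/261 → 31/261
merge 25/261 + 31/261 → 56/261
merge 5/29 + 47/261 → 92/261
merge 56/261 + 56/261 → 112/261
merge 19/87 + 92/261 → 149/261
merge 112/261 + 149/261 → 1
L = 31/261 + 56/261 + 92/261 + 112/261 + 149/261 + 1 = 701/261 ≈ 2.686 bits/symbol.

2.686 bits/symbol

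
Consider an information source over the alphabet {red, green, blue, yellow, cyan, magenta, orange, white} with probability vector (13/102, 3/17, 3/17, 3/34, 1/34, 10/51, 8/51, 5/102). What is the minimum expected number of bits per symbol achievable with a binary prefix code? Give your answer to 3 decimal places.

2.873 bits/symbol

Repeatedly combine the two least-probable nodes; the expected code length is the sum of the merged weights.
merge 1/34 + 5/102 → 4/51
merge 4/51 + 3/34 → 1/6
merge 13/102 + 8/51 → 29/102
merge 1/6 + 3/17 → 35/102
merge 3/17 + 10/51 → 19/51
merge 29/102 + 35/102 → 32/51
merge 19/51 + 32/51 → 1
L = 4/51 + 1/6 + 29/102 + 35/102 + 19/51 + 32/51 + 1 = 293/102 ≈ 2.873 bits/symbol.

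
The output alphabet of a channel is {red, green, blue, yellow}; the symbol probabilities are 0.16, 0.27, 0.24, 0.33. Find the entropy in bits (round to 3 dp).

1.955 bits

H = −Σ pᵢ log₂ pᵢ.
−0.16·log₂(0.16) = 0.4230
−0.27·log₂(0.27) = 0.5100
−0.24·log₂(0.24) = 0.4941
−0.33·log₂(0.33) = 0.5278
Sum ≈ 1.9550 → 1.955 bits.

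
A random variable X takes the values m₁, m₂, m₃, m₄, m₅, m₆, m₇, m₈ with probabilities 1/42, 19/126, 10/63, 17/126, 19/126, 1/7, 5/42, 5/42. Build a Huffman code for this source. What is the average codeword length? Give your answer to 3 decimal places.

Repeatedly combine the two least-probable nodes; the expected code length is the sum of the merged weights.
merge 1/42 + 5/42 → 1/7
merge 5/42 + 17/126 → 16/63
merge 1/7 + 1/7 → 2/7
merge 19/126 + 19/126 → 19/63
merge 10/63 + 16/63 → 26/63
merge 2/7 + 19/63 → 37/63
merge 26/63 + 37/63 → 1
L = 1/7 + 16/63 + 2/7 + 19/63 + 26/63 + 37/63 + 1 = 188/63 ≈ 2.984 bits/symbol.

2.984 bits/symbol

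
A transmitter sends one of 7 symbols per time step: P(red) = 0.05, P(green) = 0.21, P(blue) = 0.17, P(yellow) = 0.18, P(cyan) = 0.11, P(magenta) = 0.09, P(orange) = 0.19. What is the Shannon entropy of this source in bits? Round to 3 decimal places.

H = −Σ pᵢ log₂ pᵢ.
−0.05·log₂(0.05) = 0.2161
−0.21·log₂(0.21) = 0.4728
−0.17·log₂(0.17) = 0.4346
−0.18·log₂(0.18) = 0.4453
−0.11·log₂(0.11) = 0.3503
−0.09·log₂(0.09) = 0.3127
−0.19·log₂(0.19) = 0.4552
Sum ≈ 2.6870 → 2.687 bits.

2.687 bits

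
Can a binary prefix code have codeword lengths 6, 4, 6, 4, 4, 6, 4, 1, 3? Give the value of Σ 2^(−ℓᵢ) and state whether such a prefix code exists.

With common denominator 2^6 = 64: Σ 2^(−ℓᵢ) = 1/64 + 4/64 + 1/64 + 4/64 + 4/64 + 1/64 + 4/64 + 32/64 + 8/64 = 59/64 = 0.921875.
Kraft's inequality requires Σ ≤ 1; here Σ = 0.921875 ≤ 1, so such a prefix code exists.

0.921875; yes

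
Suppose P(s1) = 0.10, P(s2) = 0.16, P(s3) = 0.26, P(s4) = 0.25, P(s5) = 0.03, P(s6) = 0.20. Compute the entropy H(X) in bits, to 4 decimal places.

H = −Σ pᵢ log₂ pᵢ.
−0.10·log₂(0.10) = 0.3322
−0.16·log₂(0.16) = 0.4230
−0.26·log₂(0.26) = 0.5053
−0.25·log₂(0.25) = 0.5000
−0.03·log₂(0.03) = 0.1518
−0.20·log₂(0.20) = 0.4644
Sum ≈ 2.3767 → 2.3767 bits.

2.3767 bits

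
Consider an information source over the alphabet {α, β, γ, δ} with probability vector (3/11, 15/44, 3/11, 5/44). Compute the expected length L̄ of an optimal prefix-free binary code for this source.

Repeatedly combine the two least-probable nodes; the expected code length is the sum of the merged weights.
merge 5/44 + 3/11 → 17/44
merge 3/11 + 15/44 → 27/44
merge 17/44 + 27/44 → 1
L = 17/44 + 27/44 + 1 = 2 bits/symbol.

2 bits/symbol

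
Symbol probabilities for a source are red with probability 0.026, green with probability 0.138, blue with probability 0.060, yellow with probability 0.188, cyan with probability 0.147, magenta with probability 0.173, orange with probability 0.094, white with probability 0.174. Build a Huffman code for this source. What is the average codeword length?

2.898 bits/symbol

Repeatedly combine the two least-probable nodes; the expected code length is the sum of the merged weights.
merge 13/500 + 3/50 → 43/500
merge 43/500 + 47/500 → 9/50
merge 69/500 + 147/1000 → 57/200
merge 173/1000 + 87/500 → 347/1000
merge 9/50 + 47/250 → 46/125
merge 57/200 + 347/1000 → 79/125
merge 46/125 + 79/125 → 1
L = 43/500 + 9/50 + 57/200 + 347/1000 + 46/125 + 79/125 + 1 = 1449/500 = 2.898 bits/symbol.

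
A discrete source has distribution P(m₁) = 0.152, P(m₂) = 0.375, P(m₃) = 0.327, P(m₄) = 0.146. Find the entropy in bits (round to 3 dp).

H = −Σ pᵢ log₂ pᵢ.
−0.152·log₂(0.152) = 0.4131
−0.375·log₂(0.375) = 0.5306
−0.327·log₂(0.327) = 0.5273
−0.146·log₂(0.146) = 0.4053
Sum ≈ 1.8764 → 1.876 bits.

1.876 bits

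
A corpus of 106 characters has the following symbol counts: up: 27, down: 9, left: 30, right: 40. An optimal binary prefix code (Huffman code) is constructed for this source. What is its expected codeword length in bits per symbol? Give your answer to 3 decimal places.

Probabilities are the counts divided by 106.
Repeatedly combine the two least-probable nodes; the expected code length is the sum of the merged weights.
merge 9/106 + 27/106 → 18/53
merge 15/53 + 18/53 → 33/53
merge 20/53 + 33/53 → 1
L = 18/53 + 33/53 + 1 = 104/53 ≈ 1.962 bits/symbol.

1.962 bits/symbol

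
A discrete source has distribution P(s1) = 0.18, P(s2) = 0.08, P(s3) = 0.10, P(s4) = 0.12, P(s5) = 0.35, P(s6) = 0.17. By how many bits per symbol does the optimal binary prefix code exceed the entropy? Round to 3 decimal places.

0.069 bits

Entropy H = −Σ p log₂ p ≈ 2.4008 bits.
Huffman merges: 2/25+1/10→9/50; 3/25+17/100→29/100; 9/50+9/50→9/25; 29/100+7/20→16/25; 9/25+16/25→1. L = 247/100 ≈ 2.4700.
L − H = 2.4700 − 2.4008 = 0.069 bits.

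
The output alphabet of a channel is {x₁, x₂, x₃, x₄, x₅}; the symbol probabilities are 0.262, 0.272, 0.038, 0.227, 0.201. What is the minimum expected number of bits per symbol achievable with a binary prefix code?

Repeatedly combine the two least-probable nodes; the expected code length is the sum of the merged weights.
merge 19/500 + 201/1000 → 239/1000
merge 227/1000 + 239/1000 → 233/500
merge 131/500 + 34/125 → 267/500
merge 233/500 + 267/500 → 1
L = 239/1000 + 233/500 + 267/500 + 1 = 2239/1000 = 2.239 bits/symbol.

2.239 bits/symbol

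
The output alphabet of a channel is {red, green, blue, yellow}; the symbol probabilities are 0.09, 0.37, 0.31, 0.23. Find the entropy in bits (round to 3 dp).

1.855 bits

H = −Σ pᵢ log₂ pᵢ.
−0.09·log₂(0.09) = 0.3127
−0.37·log₂(0.37) = 0.5307
−0.31·log₂(0.31) = 0.5238
−0.23·log₂(0.23) = 0.4877
Sum ≈ 1.8548 → 1.855 bits.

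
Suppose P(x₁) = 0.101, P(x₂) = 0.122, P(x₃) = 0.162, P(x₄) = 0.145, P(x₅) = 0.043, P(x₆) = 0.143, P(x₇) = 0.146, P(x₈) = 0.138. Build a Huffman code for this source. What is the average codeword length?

2.982 bits/symbol

Repeatedly combine the two least-probable nodes; the expected code length is the sum of the merged weights.
merge 43/1000 + 101/1000 → 18/125
merge 61/500 + 69/500 → 13/50
merge 143/1000 + 18/125 → 287/1000
merge 29/200 + 73/500 → 291/1000
merge 81/500 + 13/50 → 211/500
merge 287/1000 + 291/1000 → 289/500
merge 211/500 + 289/500 → 1
L = 18/125 + 13/50 + 287/1000 + 291/1000 + 211/500 + 289/500 + 1 = 1491/500 = 2.982 bits/symbol.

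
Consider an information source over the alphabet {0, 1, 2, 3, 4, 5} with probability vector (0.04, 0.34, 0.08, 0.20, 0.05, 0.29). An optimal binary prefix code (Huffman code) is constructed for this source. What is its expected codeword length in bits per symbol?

Repeatedly combine the two least-probable nodes; the expected code length is the sum of the merged weights.
merge 1/25 + 1/20 → 9/100
merge 2/25 + 9/100 → 17/100
merge 17/100 + 1/5 → 37/100
merge 29/100 + 17/50 → 63/100
merge 37/100 + 63/100 → 1
L = 9/100 + 17/100 + 37/100 + 63/100 + 1 = 113/50 = 2.26 bits/symbol.

2.26 bits/symbol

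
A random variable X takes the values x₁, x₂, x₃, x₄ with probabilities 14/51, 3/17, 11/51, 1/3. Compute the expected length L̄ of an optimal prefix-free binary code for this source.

Repeatedly combine the two least-probable nodes; the expected code length is the sum of the merged weights.
merge 3/17 + 11/51 → 20/51
merge 14/51 + 1/3 → 31/51
merge 20/51 + 31/51 → 1
L = 20/51 + 31/51 + 1 = 2 bits/symbol.

2 bits/symbol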